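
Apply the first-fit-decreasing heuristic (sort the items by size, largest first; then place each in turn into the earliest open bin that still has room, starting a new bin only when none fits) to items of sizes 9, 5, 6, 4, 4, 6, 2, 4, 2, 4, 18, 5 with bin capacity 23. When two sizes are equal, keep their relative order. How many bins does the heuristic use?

Sorted descending: 18, 9, 6, 6, 5, 5, 4, 4, 4, 4, 2, 2.
  18 → bin 1 (new)  [load 18/23]
  9 → bin 2 (new)  [load 9/23]
  6 → bin 2  [load 15/23]
  6 → bin 2  [load 21/23]
  5 → bin 1  [load 23/23]
  5 → bin 3 (new)  [load 5/23]
  4 → bin 3  [load 9/23]
  4 → bin 3  [load 13/23]
  4 → bin 3  [load 17/23]
  4 → bin 3  [load 21/23]
  2 → bin 2  [load 23/23]
  2 → bin 3  [load 23/23]
3 bins opened.

3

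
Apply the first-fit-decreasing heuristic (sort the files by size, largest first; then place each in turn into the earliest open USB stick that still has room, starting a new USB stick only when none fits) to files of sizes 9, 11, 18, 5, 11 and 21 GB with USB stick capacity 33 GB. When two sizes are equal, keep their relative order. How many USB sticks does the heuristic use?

Sorted descending: 21, 18, 11, 11, 9, 5.
  21 → USB stick 1 (new)  [load 21/33]
  18 → USB stick 2 (new)  [load 18/33]
  11 → USB stick 1  [load 32/33]
  11 → USB stick 2  [load 29/33]
  9 → USB stick 3 (new)  [load 9/33]
  5 → USB stick 3  [load 14/33]
3 USB sticks opened.

3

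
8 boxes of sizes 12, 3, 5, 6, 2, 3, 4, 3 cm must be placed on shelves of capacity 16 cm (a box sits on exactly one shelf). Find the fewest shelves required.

Total = 12 + 6 + 5 + 4 + 3 + 3 + 3 + 2 = 38 cm.
Lower bound: ⌈38/16⌉ = 3 shelves.
A packing using 3 shelves:
  shelf 1: 12 + 4 = 16
  shelf 2: 6 + 5 + 3 + 2 = 16
  shelf 3: 3 + 3 = 6
This matches the lower bound, so 3 is optimal.

3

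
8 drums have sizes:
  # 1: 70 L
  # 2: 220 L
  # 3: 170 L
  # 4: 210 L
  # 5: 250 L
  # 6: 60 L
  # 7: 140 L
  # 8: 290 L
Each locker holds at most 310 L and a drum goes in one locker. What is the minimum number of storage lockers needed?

Total = 290 + 250 + 220 + 210 + 170 + 140 + 70 + 60 = 1410 L.
Lower bound: ⌈1410/310⌉ = 5 storage lockers.
A packing using 5 storage lockers:
  locker 1: 290 = 290
  locker 2: 250 + 60 = 310
  locker 3: 220 + 70 = 290
  locker 4: 210 = 210
  locker 5: 170 + 140 = 310
This matches the lower bound, so 5 is optimal.

5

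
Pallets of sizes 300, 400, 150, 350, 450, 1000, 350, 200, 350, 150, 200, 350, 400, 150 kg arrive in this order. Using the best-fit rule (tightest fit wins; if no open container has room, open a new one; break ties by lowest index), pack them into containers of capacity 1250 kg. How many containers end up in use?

4

  300 → container 1 (new)  [load 300/1250]
  400 → container 1  [load 700/1250]
  150 → container 1  [load 850/1250]
  350 → container 1  [load 1200/1250]
  450 → container 2 (new)  [load 450/1250]
  1000 → container 3 (new)  [load 1000/1250]
  350 → container 2  [load 800/1250]
  200 → container 3  [load 1200/1250]
  350 → container 2  [load 1150/1250]
  150 → container 4 (new)  [load 150/1250]
  200 → container 4  [load 350/1250]
  350 → container 4  [load 700/1250]
  400 → container 4  [load 1100/1250]
  150 → container 4  [load 1250/1250]
4 containers opened.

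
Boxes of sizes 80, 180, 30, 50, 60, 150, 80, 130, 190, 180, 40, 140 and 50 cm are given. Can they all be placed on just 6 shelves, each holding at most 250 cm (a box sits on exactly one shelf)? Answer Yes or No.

A valid assignment using 6 shelves:
  shelf 1: 190 + 60 = 250
  shelf 2: 180 + 50 = 230
  shelf 3: 180 + 50 = 230
  shelf 4: 150 + 80 = 230
  shelf 5: 140 + 80 + 30 = 250
  shelf 6: 130 + 40 = 170
Every load is within 250 cm, so 6 shelves suffice.

Yes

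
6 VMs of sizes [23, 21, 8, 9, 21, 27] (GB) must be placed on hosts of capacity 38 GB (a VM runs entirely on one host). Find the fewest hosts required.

4

Total = 27 + 23 + 21 + 21 + 9 + 8 = 109 GB.
Lower bound: ⌈109/38⌉ = 3 hosts.
Also, 4 VMs each exceed 19 GB, and no two of those can share a host, so at least 4 hosts are needed.
A packing using 4 hosts:
  host 1: 27 + 9 = 36
  host 2: 23 + 8 = 31
  host 3: 21 = 21
  host 4: 21 = 21
This matches the lower bound, so 4 is optimal.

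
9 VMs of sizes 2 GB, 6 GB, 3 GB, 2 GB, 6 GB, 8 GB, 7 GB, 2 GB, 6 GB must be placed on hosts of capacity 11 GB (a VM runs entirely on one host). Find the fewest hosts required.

5

Total = 8 + 7 + 6 + 6 + 6 + 3 + 2 + 2 + 2 = 42 GB.
Lower bound: ⌈42/11⌉ = 4 hosts.
Also, 5 VMs each exceed 11/2 GB, and no two of those can share a host, so at least 5 hosts are needed.
A packing using 5 hosts:
  host 1: 8 + 3 = 11
  host 2: 7 + 2 + 2 = 11
  host 3: 6 + 2 = 8
  host 4: 6 = 6
  host 5: 6 = 6
This matches the lower bound, so 5 is optimal.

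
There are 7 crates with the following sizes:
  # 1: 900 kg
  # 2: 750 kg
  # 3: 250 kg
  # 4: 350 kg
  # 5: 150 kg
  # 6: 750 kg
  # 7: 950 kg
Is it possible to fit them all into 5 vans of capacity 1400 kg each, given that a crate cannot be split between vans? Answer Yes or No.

Yes

A valid assignment using 4 vans:
  van 1: 950 + 350 = 1300
  van 2: 900 + 250 + 150 = 1300
  van 3: 750 = 750
  van 4: 750 = 750
That uses only 4 ≤ 5, so 5 vans are enough.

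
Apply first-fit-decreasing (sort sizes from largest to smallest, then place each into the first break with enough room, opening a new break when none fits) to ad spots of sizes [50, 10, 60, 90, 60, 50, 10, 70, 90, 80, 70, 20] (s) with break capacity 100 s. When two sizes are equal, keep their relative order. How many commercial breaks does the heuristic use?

8

Sorted descending: 90, 90, 80, 70, 70, 60, 60, 50, 50, 20, 10, 10.
  90 → break 1 (new)  [load 90/100]
  90 → break 2 (new)  [load 90/100]
  80 → break 3 (new)  [load 80/100]
  70 → break 4 (new)  [load 70/100]
  70 → break 5 (new)  [load 70/100]
  60 → break 6 (new)  [load 60/100]
  60 → break 7 (new)  [load 60/100]
  50 → break 8 (new)  [load 50/100]
  50 → break 8  [load 100/100]
  20 → break 3  [load 100/100]
  10 → break 1  [load 100/100]
  10 → break 2  [load 100/100]
8 commercial breaks opened.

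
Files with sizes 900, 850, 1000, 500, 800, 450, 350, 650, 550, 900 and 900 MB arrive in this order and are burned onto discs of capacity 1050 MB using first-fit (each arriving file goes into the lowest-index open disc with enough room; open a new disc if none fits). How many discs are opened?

9

  900 → disc 1 (new)  [load 900/1050]
  850 → disc 2 (new)  [load 850/1050]
  1000 → disc 3 (new)  [load 1000/1050]
  500 → disc 4 (new)  [load 500/1050]
  800 → disc 5 (new)  [load 800/1050]
  450 → disc 4  [load 950/1050]
  350 → disc 6 (new)  [load 350/1050]
  650 → disc 6  [load 1000/1050]
  550 → disc 7 (new)  [load 550/1050]
  900 → disc 8 (new)  [load 900/1050]
  900 → disc 9 (new)  [load 900/1050]
9 discs opened.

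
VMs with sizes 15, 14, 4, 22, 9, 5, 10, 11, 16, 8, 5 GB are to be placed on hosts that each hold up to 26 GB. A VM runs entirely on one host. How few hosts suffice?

5

Total = 22 + 16 + 15 + 14 + 11 + 10 + 9 + 8 + 5 + 5 + 4 = 119 GB.
Lower bound: ⌈119/26⌉ = 5 hosts.
A packing using 5 hosts:
  host 1: 22 + 4 = 26
  host 2: 16 + 10 = 26
  host 3: 15 + 11 = 26
  host 4: 14 + 9 = 23
  host 5: 8 + 5 + 5 = 18
This matches the lower bound, so 5 is optimal.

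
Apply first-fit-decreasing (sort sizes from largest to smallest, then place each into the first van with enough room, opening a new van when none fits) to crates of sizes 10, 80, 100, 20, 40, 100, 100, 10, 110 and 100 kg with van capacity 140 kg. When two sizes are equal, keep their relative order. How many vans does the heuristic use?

6

Sorted descending: 110, 100, 100, 100, 100, 80, 40, 20, 10, 10.
  110 → van 1 (new)  [load 110/140]
  100 → van 2 (new)  [load 100/140]
  100 → van 3 (new)  [load 100/140]
  100 → van 4 (new)  [load 100/140]
  100 → van 5 (new)  [load 100/140]
  80 → van 6 (new)  [load 80/140]
  40 → van 2  [load 140/140]
  20 → van 1  [load 130/140]
  10 → van 1  [load 140/140]
  10 → van 3  [load 110/140]
6 vans opened.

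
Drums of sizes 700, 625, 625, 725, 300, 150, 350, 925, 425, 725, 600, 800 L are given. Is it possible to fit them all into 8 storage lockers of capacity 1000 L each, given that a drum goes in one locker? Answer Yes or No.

Total = 6950 L; ⌈6950/1000⌉ = 7.
8 drums each exceed half the capacity and cannot share a locker, forcing at least 8 storage lockers.
The bound of 8 does not rule out 8, but exhaustive search shows no assignment into 8 storage lockers of capacity 1000 L exists — the minimum is 9.

No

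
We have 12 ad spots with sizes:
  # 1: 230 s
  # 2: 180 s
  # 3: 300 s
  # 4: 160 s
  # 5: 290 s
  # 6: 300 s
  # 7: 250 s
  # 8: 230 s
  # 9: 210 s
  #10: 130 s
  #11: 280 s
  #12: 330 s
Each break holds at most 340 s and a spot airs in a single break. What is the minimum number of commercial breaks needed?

10

Total = 330 + 300 + 300 + 290 + 280 + 250 + 230 + 230 + 210 + 180 + 160 + 130 = 2890 s.
Lower bound: ⌈2890/340⌉ = 9 commercial breaks.
Also, 10 ad spots each exceed 170 s, and no two of those can share a break, so at least 10 commercial breaks are needed.
A packing using 10 commercial breaks:
  break 1: 330 = 330
  break 2: 300 = 300
  break 3: 300 = 300
  break 4: 290 = 290
  break 5: 280 = 280
  break 6: 250 = 250
  break 7: 230 = 230
  break 8: 230 = 230
  break 9: 210 + 130 = 340
  break 10: 180 + 160 = 340
This matches the lower bound, so 10 is optimal.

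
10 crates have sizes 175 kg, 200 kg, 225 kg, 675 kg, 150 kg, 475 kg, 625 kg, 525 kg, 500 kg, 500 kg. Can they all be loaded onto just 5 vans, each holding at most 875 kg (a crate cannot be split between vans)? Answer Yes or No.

Total = 4050 kg; ⌈4050/875⌉ = 5.
6 crates each exceed half the capacity and cannot share a van, forcing at least 6 vans.
At least 6 vans are required, but only 5 are allowed.

No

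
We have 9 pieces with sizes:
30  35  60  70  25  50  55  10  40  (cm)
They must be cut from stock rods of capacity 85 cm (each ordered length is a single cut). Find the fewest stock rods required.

5

Total = 70 + 60 + 55 + 50 + 40 + 35 + 30 + 25 + 10 = 375 cm.
Lower bound: ⌈375/85⌉ = 5 stock rods.
A packing using 5 stock rods:
  stock rod 1: 70 + 10 = 80
  stock rod 2: 60 + 25 = 85
  stock rod 3: 55 + 30 = 85
  stock rod 4: 50 + 35 = 85
  stock rod 5: 40 = 40
This matches the lower bound, so 5 is optimal.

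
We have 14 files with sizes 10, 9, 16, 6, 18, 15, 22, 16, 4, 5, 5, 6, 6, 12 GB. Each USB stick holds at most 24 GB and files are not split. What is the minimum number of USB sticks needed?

Total = 22 + 18 + 16 + 16 + 15 + 12 + 10 + 9 + 6 + 6 + 6 + 5 + 5 + 4 = 150 GB.
Lower bound: ⌈150/24⌉ = 7 USB sticks.
A packing using 7 USB sticks:
  USB stick 1: 22 = 22
  USB stick 2: 18 + 6 = 24
  USB stick 3: 16 + 6 = 22
  USB stick 4: 16 + 6 = 22
  USB stick 5: 15 + 9 = 24
  USB stick 6: 12 + 10 = 22
  USB stick 7: 5 + 5 + 4 = 14
This matches the lower bound, so 7 is optimal.

7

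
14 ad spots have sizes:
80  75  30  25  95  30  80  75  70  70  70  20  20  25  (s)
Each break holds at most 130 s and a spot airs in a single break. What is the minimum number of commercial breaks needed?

8

Total = 95 + 80 + 80 + 75 + 75 + 70 + 70 + 70 + 30 + 30 + 25 + 25 + 20 + 20 = 765 s.
Lower bound: ⌈765/130⌉ = 6 commercial breaks.
Also, 8 ad spots each exceed 65 s, and no two of those can share a break, so at least 8 commercial breaks are needed.
A packing using 8 commercial breaks:
  break 1: 95 + 30 = 125
  break 2: 80 + 30 + 20 = 130
  break 3: 80 + 25 + 25 = 130
  break 4: 75 + 20 = 95
  break 5: 75 = 75
  break 6: 70 = 70
  break 7: 70 = 70
  break 8: 70 = 70
This matches the lower bound, so 8 is optimal.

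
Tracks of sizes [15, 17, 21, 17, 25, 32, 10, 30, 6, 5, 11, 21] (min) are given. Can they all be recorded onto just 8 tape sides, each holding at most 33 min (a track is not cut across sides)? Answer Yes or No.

Yes

A valid assignment using 7 tape sides:
  side 1: 32 = 32
  side 2: 30 = 30
  side 3: 25 + 6 = 31
  side 4: 21 + 11 = 32
  side 5: 21 + 10 = 31
  side 6: 17 + 15 = 32
  side 7: 17 + 5 = 22
That uses only 7 ≤ 8, so 8 tape sides are enough.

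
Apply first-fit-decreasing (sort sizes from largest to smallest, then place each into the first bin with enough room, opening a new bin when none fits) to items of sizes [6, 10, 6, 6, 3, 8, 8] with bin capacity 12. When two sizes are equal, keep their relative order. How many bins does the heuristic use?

5

Sorted descending: 10, 8, 8, 6, 6, 6, 3.
  10 → bin 1 (new)  [load 10/12]
  8 → bin 2 (new)  [load 8/12]
  8 → bin 3 (new)  [load 8/12]
  6 → bin 4 (new)  [load 6/12]
  6 → bin 4  [load 12/12]
  6 → bin 5 (new)  [load 6/12]
  3 → bin 2  [load 11/12]
5 bins opened.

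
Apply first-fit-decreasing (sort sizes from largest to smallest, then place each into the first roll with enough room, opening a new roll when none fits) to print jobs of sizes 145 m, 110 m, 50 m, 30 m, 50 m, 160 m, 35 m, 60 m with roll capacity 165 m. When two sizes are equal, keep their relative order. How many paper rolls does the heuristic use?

5

Sorted descending: 160, 145, 110, 60, 50, 50, 35, 30.
  160 → roll 1 (new)  [load 160/165]
  145 → roll 2 (new)  [load 145/165]
  110 → roll 3 (new)  [load 110/165]
  60 → roll 4 (new)  [load 60/165]
  50 → roll 3  [load 160/165]
  50 → roll 4  [load 110/165]
  35 → roll 4  [load 145/165]
  30 → roll 5 (new)  [load 30/165]
5 paper rolls opened.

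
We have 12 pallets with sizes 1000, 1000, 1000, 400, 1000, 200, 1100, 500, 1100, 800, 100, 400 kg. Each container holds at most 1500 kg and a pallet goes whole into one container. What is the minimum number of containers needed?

7

Total = 1100 + 1100 + 1000 + 1000 + 1000 + 1000 + 800 + 500 + 400 + 400 + 200 + 100 = 8600 kg.
Lower bound: ⌈8600/1500⌉ = 6 containers.
Also, 7 pallets each exceed 750 kg, and no two of those can share a container, so at least 7 containers are needed.
A packing using 7 containers:
  container 1: 1100 + 400 = 1500
  container 2: 1100 + 400 = 1500
  container 3: 1000 + 500 = 1500
  container 4: 1000 + 200 + 100 = 1300
  container 5: 1000 = 1000
  container 6: 1000 = 1000
  container 7: 800 = 800
This matches the lower bound, so 7 is optimal.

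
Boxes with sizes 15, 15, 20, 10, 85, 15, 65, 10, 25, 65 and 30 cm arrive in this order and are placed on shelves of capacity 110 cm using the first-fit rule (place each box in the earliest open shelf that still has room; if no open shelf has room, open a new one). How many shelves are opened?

4

  15 → shelf 1 (new)  [load 15/110]
  15 → shelf 1  [load 30/110]
  20 → shelf 1  [load 50/110]
  10 → shelf 1  [load 60/110]
  85 → shelf 2 (new)  [load 85/110]
  15 → shelf 1  [load 75/110]
  65 → shelf 3 (new)  [load 65/110]
  10 → shelf 1  [load 85/110]
  25 → shelf 1  [load 110/110]
  65 → shelf 4 (new)  [load 65/110]
  30 → shelf 3  [load 95/110]
4 shelves opened.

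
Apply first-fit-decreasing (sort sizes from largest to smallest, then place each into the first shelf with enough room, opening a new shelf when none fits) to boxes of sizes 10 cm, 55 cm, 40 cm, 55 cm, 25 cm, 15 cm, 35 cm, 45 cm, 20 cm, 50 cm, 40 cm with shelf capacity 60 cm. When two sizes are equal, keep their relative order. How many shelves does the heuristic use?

Sorted descending: 55, 55, 50, 45, 40, 40, 35, 25, 20, 15, 10.
  55 → shelf 1 (new)  [load 55/60]
  55 → shelf 2 (new)  [load 55/60]
  50 → shelf 3 (new)  [load 50/60]
  45 → shelf 4 (new)  [load 45/60]
  40 → shelf 5 (new)  [load 40/60]
  40 → shelf 6 (new)  [load 40/60]
  35 → shelf 7 (new)  [load 35/60]
  25 → shelf 7  [load 60/60]
  20 → shelf 5  [load 60/60]
  15 → shelf 4  [load 60/60]
  10 → shelf 3  [load 60/60]
7 shelves opened.

7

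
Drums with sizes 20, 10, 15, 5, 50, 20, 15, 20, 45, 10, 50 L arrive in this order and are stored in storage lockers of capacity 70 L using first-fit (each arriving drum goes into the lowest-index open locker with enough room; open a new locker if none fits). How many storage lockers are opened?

4

  20 → locker 1 (new)  [load 20/70]
  10 → locker 1  [load 30/70]
  15 → locker 1  [load 45/70]
  5 → locker 1  [load 50/70]
  50 → locker 2 (new)  [load 50/70]
  20 → locker 1  [load 70/70]
  15 → locker 2  [load 65/70]
  20 → locker 3 (new)  [load 20/70]
  45 → locker 3  [load 65/70]
  10 → locker 4 (new)  [load 10/70]
  50 → locker 4  [load 60/70]
4 storage lockers opened.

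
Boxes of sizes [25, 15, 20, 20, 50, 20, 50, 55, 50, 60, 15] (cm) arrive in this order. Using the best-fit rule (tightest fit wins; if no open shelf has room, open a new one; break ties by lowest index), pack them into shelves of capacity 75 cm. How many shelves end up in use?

6

  25 → shelf 1 (new)  [load 25/75]
  15 → shelf 1  [load 40/75]
  20 → shelf 1  [load 60/75]
  20 → shelf 2 (new)  [load 20/75]
  50 → shelf 2  [load 70/75]
  20 → shelf 3 (new)  [load 20/75]
  50 → shelf 3  [load 70/75]
  55 → shelf 4 (new)  [load 55/75]
  50 → shelf 5 (new)  [load 50/75]
  60 → shelf 6 (new)  [load 60/75]
  15 → shelf 1  [load 75/75]
6 shelves opened.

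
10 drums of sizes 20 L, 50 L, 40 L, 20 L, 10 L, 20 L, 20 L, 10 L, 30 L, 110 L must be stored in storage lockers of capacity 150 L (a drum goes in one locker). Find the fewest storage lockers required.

Total = 110 + 50 + 40 + 30 + 20 + 20 + 20 + 20 + 10 + 10 = 330 L.
Lower bound: ⌈330/150⌉ = 3 storage lockers.
A packing using 3 storage lockers:
  locker 1: 110 + 40 = 150
  locker 2: 50 + 30 + 20 + 20 + 20 + 10 = 150
  locker 3: 20 + 10 = 30
This matches the lower bound, so 3 is optimal.

3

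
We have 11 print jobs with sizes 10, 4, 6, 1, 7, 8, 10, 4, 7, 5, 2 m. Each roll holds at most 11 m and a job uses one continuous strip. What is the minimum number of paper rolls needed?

Total = 10 + 10 + 8 + 7 + 7 + 6 + 5 + 4 + 4 + 2 + 1 = 64 m.
Lower bound: ⌈64/11⌉ = 6 paper rolls.
A packing using 6 paper rolls:
  roll 1: 10 + 1 = 11
  roll 2: 10 = 10
  roll 3: 8 + 2 = 10
  roll 4: 7 + 4 = 11
  roll 5: 7 + 4 = 11
  roll 6: 6 + 5 = 11
This matches the lower bound, so 6 is optimal.

6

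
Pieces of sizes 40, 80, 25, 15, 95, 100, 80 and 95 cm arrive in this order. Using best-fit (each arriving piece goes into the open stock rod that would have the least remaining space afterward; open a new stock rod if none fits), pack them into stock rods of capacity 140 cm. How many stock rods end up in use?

5

  40 → stock rod 1 (new)  [load 40/140]
  80 → stock rod 1  [load 120/140]
  25 → stock rod 2 (new)  [load 25/140]
  15 → stock rod 1  [load 135/140]
  95 → stock rod 2  [load 120/140]
  100 → stock rod 3 (new)  [load 100/140]
  80 → stock rod 4 (new)  [load 80/140]
  95 → stock rod 5 (new)  [load 95/140]
5 stock rods opened.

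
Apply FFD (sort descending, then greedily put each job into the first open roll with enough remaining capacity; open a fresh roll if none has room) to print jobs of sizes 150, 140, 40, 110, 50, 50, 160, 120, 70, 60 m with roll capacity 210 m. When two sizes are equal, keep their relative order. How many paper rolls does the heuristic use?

5

Sorted descending: 160, 150, 140, 120, 110, 70, 60, 50, 50, 40.
  160 → roll 1 (new)  [load 160/210]
  150 → roll 2 (new)  [load 150/210]
  140 → roll 3 (new)  [load 140/210]
  120 → roll 4 (new)  [load 120/210]
  110 → roll 5 (new)  [load 110/210]
  70 → roll 3  [load 210/210]
  60 → roll 2  [load 210/210]
  50 → roll 1  [load 210/210]
  50 → roll 4  [load 170/210]
  40 → roll 4  [load 210/210]
5 paper rolls opened.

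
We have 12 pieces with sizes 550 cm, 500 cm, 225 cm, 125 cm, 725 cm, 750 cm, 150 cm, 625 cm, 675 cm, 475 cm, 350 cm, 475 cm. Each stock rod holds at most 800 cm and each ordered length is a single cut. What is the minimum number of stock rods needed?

Total = 750 + 725 + 675 + 625 + 550 + 500 + 475 + 475 + 350 + 225 + 150 + 125 = 5625 cm.
Lower bound: ⌈5625/800⌉ = 8 stock rods.
A packing using 9 stock rods:
  stock rod 1: 750 = 750
  stock rod 2: 725 = 725
  stock rod 3: 675 + 125 = 800
  stock rod 4: 625 + 150 = 775
  stock rod 5: 550 + 225 = 775
  stock rod 6: 500 = 500
  stock rod 7: 475 = 475
  stock rod 8: 475 = 475
  stock rod 9: 350 = 350
No arrangement into 8 stock rods stays within capacity, so 9 is optimal.

9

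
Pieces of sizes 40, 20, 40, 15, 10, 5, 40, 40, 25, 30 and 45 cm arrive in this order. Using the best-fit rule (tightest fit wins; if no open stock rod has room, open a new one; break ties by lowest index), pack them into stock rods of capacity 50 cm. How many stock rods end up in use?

  40 → stock rod 1 (new)  [load 40/50]
  20 → stock rod 2 (new)  [load 20/50]
  40 → stock rod 3 (new)  [load 40/50]
  15 → stock rod 2  [load 35/50]
  10 → stock rod 1  [load 50/50]
  5 → stock rod 3  [load 45/50]
  40 → stock rod 4 (new)  [load 40/50]
  40 → stock rod 5 (new)  [load 40/50]
  25 → stock rod 6 (new)  [load 25/50]
  30 → stock rod 7 (new)  [load 30/50]
  45 → stock rod 8 (new)  [load 45/50]
8 stock rods opened.

8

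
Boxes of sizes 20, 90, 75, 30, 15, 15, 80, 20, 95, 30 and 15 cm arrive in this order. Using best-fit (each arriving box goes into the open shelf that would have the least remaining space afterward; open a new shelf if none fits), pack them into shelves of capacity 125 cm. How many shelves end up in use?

4

  20 → shelf 1 (new)  [load 20/125]
  90 → shelf 1  [load 110/125]
  75 → shelf 2 (new)  [load 75/125]
  30 → shelf 2  [load 105/125]
  15 → shelf 1  [load 125/125]
  15 → shelf 2  [load 120/125]
  80 → shelf 3 (new)  [load 80/125]
  20 → shelf 3  [load 100/125]
  95 → shelf 4 (new)  [load 95/125]
  30 → shelf 4  [load 125/125]
  15 → shelf 3  [load 115/125]
4 shelves opened.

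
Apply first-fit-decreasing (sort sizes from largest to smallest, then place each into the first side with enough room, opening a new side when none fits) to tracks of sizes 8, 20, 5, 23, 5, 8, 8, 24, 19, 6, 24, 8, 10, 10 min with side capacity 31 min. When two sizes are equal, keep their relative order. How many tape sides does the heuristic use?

Sorted descending: 24, 24, 23, 20, 19, 10, 10, 8, 8, 8, 8, 6, 5, 5.
  24 → side 1 (new)  [load 24/31]
  24 → side 2 (new)  [load 24/31]
  23 → side 3 (new)  [load 23/31]
  20 → side 4 (new)  [load 20/31]
  19 → side 5 (new)  [load 19/31]
  10 → side 4  [load 30/31]
  10 → side 5  [load 29/31]
  8 → side 3  [load 31/31]
  8 → side 6 (new)  [load 8/31]
  8 → side 6  [load 16/31]
  8 → side 6  [load 24/31]
  6 → side 1  [load 30/31]
  5 → side 2  [load 29/31]
  5 → side 6  [load 29/31]
6 tape sides opened.

6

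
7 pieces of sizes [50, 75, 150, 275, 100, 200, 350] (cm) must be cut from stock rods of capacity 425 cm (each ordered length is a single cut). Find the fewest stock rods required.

3

Total = 350 + 275 + 200 + 150 + 100 + 75 + 50 = 1200 cm.
Lower bound: ⌈1200/425⌉ = 3 stock rods.
A packing using 3 stock rods:
  stock rod 1: 350 + 75 = 425
  stock rod 2: 275 + 150 = 425
  stock rod 3: 200 + 100 + 50 = 350
This matches the lower bound, so 3 is optimal.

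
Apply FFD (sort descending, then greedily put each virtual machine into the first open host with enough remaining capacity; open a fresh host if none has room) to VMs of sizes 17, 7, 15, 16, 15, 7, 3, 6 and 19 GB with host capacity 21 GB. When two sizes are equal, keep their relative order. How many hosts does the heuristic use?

Sorted descending: 19, 17, 16, 15, 15, 7, 7, 6, 3.
  19 → host 1 (new)  [load 19/21]
  17 → host 2 (new)  [load 17/21]
  16 → host 3 (new)  [load 16/21]
  15 → host 4 (new)  [load 15/21]
  15 → host 5 (new)  [load 15/21]
  7 → host 6 (new)  [load 7/21]
  7 → host 6  [load 14/21]
  6 → host 4  [load 21/21]
  3 → host 2  [load 20/21]
6 hosts opened.

6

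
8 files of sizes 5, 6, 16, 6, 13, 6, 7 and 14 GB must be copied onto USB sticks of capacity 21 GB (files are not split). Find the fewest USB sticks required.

Total = 16 + 14 + 13 + 7 + 6 + 6 + 6 + 5 = 73 GB.
Lower bound: ⌈73/21⌉ = 4 USB sticks.
A packing using 4 USB sticks:
  USB stick 1: 16 + 5 = 21
  USB stick 2: 14 + 7 = 21
  USB stick 3: 13 + 6 = 19
  USB stick 4: 6 + 6 = 12
This matches the lower bound, so 4 is optimal.

4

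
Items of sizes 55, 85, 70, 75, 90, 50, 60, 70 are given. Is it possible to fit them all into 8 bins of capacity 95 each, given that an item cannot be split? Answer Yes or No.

A valid assignment using 8 bins:
  bin 1: 90 = 90
  bin 2: 85 = 85
  bin 3: 75 = 75
  bin 4: 70 = 70
  bin 5: 70 = 70
  bin 6: 60 = 60
  bin 7: 55 = 55
  bin 8: 50 = 50
Every load is within 95, so 8 bins suffice.

Yes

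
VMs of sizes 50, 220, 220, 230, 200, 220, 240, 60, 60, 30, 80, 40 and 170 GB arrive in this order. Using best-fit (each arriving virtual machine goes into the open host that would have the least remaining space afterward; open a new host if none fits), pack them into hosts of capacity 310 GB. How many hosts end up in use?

7

  50 → host 1 (new)  [load 50/310]
  220 → host 1  [load 270/310]
  220 → host 2 (new)  [load 220/310]
  230 → host 3 (new)  [load 230/310]
  200 → host 4 (new)  [load 200/310]
  220 → host 5 (new)  [load 220/310]
  240 → host 6 (new)  [load 240/310]
  60 → host 6  [load 300/310]
  60 → host 3  [load 290/310]
  30 → host 1  [load 300/310]
  80 → host 2  [load 300/310]
  40 → host 5  [load 260/310]
  170 → host 7 (new)  [load 170/310]
7 hosts opened.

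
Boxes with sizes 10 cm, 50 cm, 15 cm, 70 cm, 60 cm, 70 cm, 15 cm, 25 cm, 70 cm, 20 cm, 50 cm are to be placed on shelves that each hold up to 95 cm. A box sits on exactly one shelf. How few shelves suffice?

6

Total = 70 + 70 + 70 + 60 + 50 + 50 + 25 + 20 + 15 + 15 + 10 = 455 cm.
Lower bound: ⌈455/95⌉ = 5 shelves.
Also, 6 boxes each exceed 95/2 cm, and no two of those can share a shelf, so at least 6 shelves are needed.
A packing using 6 shelves:
  shelf 1: 70 + 25 = 95
  shelf 2: 70 + 20 = 90
  shelf 3: 70 + 15 + 10 = 95
  shelf 4: 60 + 15 = 75
  shelf 5: 50 = 50
  shelf 6: 50 = 50
This matches the lower bound, so 6 is optimal.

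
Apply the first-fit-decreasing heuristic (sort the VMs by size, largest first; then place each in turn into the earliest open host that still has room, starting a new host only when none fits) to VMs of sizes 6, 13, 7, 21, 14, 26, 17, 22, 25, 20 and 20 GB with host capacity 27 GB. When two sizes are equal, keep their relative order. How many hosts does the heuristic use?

8

Sorted descending: 26, 25, 22, 21, 20, 20, 17, 14, 13, 7, 6.
  26 → host 1 (new)  [load 26/27]
  25 → host 2 (new)  [load 25/27]
  22 → host 3 (new)  [load 22/27]
  21 → host 4 (new)  [load 21/27]
  20 → host 5 (new)  [load 20/27]
  20 → host 6 (new)  [load 20/27]
  17 → host 7 (new)  [load 17/27]
  14 → host 8 (new)  [load 14/27]
  13 → host 8  [load 27/27]
  7 → host 5  [load 27/27]
  6 → host 4  [load 27/27]
8 hosts opened.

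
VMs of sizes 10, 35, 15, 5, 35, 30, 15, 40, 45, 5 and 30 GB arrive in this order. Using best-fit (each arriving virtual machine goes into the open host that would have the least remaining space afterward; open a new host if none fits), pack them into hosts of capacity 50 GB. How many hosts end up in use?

  10 → host 1 (new)  [load 10/50]
  35 → host 1  [load 45/50]
  15 → host 2 (new)  [load 15/50]
  5 → host 1  [load 50/50]
  35 → host 2  [load 50/50]
  30 → host 3 (new)  [load 30/50]
  15 → host 3  [load 45/50]
  40 → host 4 (new)  [load 40/50]
  45 → host 5 (new)  [load 45/50]
  5 → host 3  [load 50/50]
  30 → host 6 (new)  [load 30/50]
6 hosts opened.

6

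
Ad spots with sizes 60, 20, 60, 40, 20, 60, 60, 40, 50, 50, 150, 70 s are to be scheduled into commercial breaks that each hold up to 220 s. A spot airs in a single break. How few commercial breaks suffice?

Total = 150 + 70 + 60 + 60 + 60 + 60 + 50 + 50 + 40 + 40 + 20 + 20 = 680 s.
Lower bound: ⌈680/220⌉ = 4 commercial breaks.
A packing using 4 commercial breaks:
  break 1: 150 + 70 = 220
  break 2: 60 + 60 + 60 + 40 = 220
  break 3: 60 + 50 + 50 + 40 + 20 = 220
  break 4: 20 = 20
This matches the lower bound, so 4 is optimal.

4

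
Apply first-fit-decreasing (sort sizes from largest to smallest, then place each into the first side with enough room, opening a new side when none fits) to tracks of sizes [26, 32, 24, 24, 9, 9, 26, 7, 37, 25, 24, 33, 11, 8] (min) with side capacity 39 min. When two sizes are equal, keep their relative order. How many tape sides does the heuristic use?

9

Sorted descending: 37, 33, 32, 26, 26, 25, 24, 24, 24, 11, 9, 9, 8, 7.
  37 → side 1 (new)  [load 37/39]
  33 → side 2 (new)  [load 33/39]
  32 → side 3 (new)  [load 32/39]
  26 → side 4 (new)  [load 26/39]
  26 → side 5 (new)  [load 26/39]
  25 → side 6 (new)  [load 25/39]
  24 → side 7 (new)  [load 24/39]
  24 → side 8 (new)  [load 24/39]
  24 → side 9 (new)  [load 24/39]
  11 → side 4  [load 37/39]
  9 → side 5  [load 35/39]
  9 → side 6  [load 34/39]
  8 → side 7  [load 32/39]
  7 → side 3  [load 39/39]
9 tape sides opened.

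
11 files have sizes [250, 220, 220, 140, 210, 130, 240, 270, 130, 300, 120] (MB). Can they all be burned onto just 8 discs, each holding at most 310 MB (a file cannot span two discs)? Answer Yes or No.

No

Total = 2230 MB; ⌈2230/310⌉ = 8.
The bound of 8 does not rule out 8, but exhaustive search shows no assignment into 8 discs of capacity 310 MB exists — the minimum is 9.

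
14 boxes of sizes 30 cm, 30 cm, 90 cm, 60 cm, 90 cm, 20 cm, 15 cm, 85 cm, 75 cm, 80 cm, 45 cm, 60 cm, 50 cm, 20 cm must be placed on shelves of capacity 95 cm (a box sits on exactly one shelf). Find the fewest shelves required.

9

Total = 90 + 90 + 85 + 80 + 75 + 60 + 60 + 50 + 45 + 30 + 30 + 20 + 20 + 15 = 750 cm.
Lower bound: ⌈750/95⌉ = 8 shelves.
A packing using 9 shelves:
  shelf 1: 90 = 90
  shelf 2: 90 = 90
  shelf 3: 85 = 85
  shelf 4: 80 + 15 = 95
  shelf 5: 75 + 20 = 95
  shelf 6: 60 + 30 = 90
  shelf 7: 60 + 30 = 90
  shelf 8: 50 + 45 = 95
  shelf 9: 20 = 20
No arrangement into 8 shelves stays within capacity, so 9 is optimal.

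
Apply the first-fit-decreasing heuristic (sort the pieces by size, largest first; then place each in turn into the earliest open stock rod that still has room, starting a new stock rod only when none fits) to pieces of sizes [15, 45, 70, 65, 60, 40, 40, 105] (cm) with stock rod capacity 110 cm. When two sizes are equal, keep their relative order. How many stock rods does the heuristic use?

Sorted descending: 105, 70, 65, 60, 45, 40, 40, 15.
  105 → stock rod 1 (new)  [load 105/110]
  70 → stock rod 2 (new)  [load 70/110]
  65 → stock rod 3 (new)  [load 65/110]
  60 → stock rod 4 (new)  [load 60/110]
  45 → stock rod 3  [load 110/110]
  40 → stock rod 2  [load 110/110]
  40 → stock rod 4  [load 100/110]
  15 → stock rod 5 (new)  [load 15/110]
5 stock rods opened.

5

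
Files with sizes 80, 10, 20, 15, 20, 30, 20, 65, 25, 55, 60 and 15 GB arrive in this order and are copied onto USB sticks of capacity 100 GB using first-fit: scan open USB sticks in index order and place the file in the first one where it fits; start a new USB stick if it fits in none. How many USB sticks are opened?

5

  80 → USB stick 1 (new)  [load 80/100]
  10 → USB stick 1  [load 90/100]
  20 → USB stick 2 (new)  [load 20/100]
  15 → USB stick 2  [load 35/100]
  20 → USB stick 2  [load 55/100]
  30 → USB stick 2  [load 85/100]
  20 → USB stick 3 (new)  [load 20/100]
  65 → USB stick 3  [load 85/100]
  25 → USB stick 4 (new)  [load 25/100]
  55 → USB stick 4  [load 80/100]
  60 → USB stick 5 (new)  [load 60/100]
  15 → USB stick 2  [load 100/100]
5 USB sticks opened.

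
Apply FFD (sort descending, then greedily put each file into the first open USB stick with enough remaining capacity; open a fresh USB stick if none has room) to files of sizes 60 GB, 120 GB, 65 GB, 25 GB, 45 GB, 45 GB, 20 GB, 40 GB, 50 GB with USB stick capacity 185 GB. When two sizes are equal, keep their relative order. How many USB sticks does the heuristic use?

Sorted descending: 120, 65, 60, 50, 45, 45, 40, 25, 20.
  120 → USB stick 1 (new)  [load 120/185]
  65 → USB stick 1  [load 185/185]
  60 → USB stick 2 (new)  [load 60/185]
  50 → USB stick 2  [load 110/185]
  45 → USB stick 2  [load 155/185]
  45 → USB stick 3 (new)  [load 45/185]
  40 → USB stick 3  [load 85/185]
  25 → USB stick 2  [load 180/185]
  20 → USB stick 3  [load 105/185]
3 USB sticks opened.

3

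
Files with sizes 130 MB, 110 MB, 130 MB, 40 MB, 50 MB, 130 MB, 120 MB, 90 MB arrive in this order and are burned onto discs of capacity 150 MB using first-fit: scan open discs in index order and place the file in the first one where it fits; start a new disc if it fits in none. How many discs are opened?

  130 → disc 1 (new)  [load 130/150]
  110 → disc 2 (new)  [load 110/150]
  130 → disc 3 (new)  [load 130/150]
  40 → disc 2  [load 150/150]
  50 → disc 4 (new)  [load 50/150]
  130 → disc 5 (new)  [load 130/150]
  120 → disc 6 (new)  [load 120/150]
  90 → disc 4  [load 140/150]
6 discs opened.

6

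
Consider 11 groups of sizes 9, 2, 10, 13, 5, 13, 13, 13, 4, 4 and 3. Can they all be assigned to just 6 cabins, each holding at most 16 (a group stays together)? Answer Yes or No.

No

Total = 89; ⌈89/16⌉ = 6.
The bound of 6 does not rule out 6, but exhaustive search shows no assignment into 6 cabins of capacity 16 exists — the minimum is 7.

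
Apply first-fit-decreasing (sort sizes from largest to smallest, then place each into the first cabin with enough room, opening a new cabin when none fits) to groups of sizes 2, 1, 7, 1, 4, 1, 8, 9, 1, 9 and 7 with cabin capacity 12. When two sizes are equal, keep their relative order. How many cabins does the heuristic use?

5

Sorted descending: 9, 9, 8, 7, 7, 4, 2, 1, 1, 1, 1.
  9 → cabin 1 (new)  [load 9/12]
  9 → cabin 2 (new)  [load 9/12]
  8 → cabin 3 (new)  [load 8/12]
  7 → cabin 4 (new)  [load 7/12]
  7 → cabin 5 (new)  [load 7/12]
  4 → cabin 3  [load 12/12]
  2 → cabin 1  [load 11/12]
  1 → cabin 1  [load 12/12]
  1 → cabin 2  [load 10/12]
  1 → cabin 2  [load 11/12]
  1 → cabin 2  [load 12/12]
5 cabins opened.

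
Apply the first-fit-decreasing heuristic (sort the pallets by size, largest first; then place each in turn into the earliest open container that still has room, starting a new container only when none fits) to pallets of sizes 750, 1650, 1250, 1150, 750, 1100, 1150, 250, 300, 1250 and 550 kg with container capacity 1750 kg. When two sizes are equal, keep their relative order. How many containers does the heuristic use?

7

Sorted descending: 1650, 1250, 1250, 1150, 1150, 1100, 750, 750, 550, 300, 250.
  1650 → container 1 (new)  [load 1650/1750]
  1250 → container 2 (new)  [load 1250/1750]
  1250 → container 3 (new)  [load 1250/1750]
  1150 → container 4 (new)  [load 1150/1750]
  1150 → container 5 (new)  [load 1150/1750]
  1100 → container 6 (new)  [load 1100/1750]
  750 → container 7 (new)  [load 750/1750]
  750 → container 7  [load 1500/1750]
  550 → container 4  [load 1700/1750]
  300 → container 2  [load 1550/1750]
  250 → container 3  [load 1500/1750]
7 containers opened.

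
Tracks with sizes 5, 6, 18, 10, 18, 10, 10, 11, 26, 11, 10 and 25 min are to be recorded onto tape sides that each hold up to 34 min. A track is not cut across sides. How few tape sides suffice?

6

Total = 26 + 25 + 18 + 18 + 11 + 11 + 10 + 10 + 10 + 10 + 6 + 5 = 160 min.
Lower bound: ⌈160/34⌉ = 5 tape sides.
A packing using 6 tape sides:
  side 1: 26 + 6 = 32
  side 2: 25 + 5 = 30
  side 3: 18 + 11 = 29
  side 4: 18 + 11 = 29
  side 5: 10 + 10 + 10 = 30
  side 6: 10 = 10
No arrangement into 5 tape sides stays within capacity, so 6 is optimal.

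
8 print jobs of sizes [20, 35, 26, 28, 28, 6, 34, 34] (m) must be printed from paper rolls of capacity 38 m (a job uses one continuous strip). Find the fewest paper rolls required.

Total = 35 + 34 + 34 + 28 + 28 + 26 + 20 + 6 = 211 m.
Lower bound: ⌈211/38⌉ = 6 paper rolls.
Also, 7 print jobs each exceed 19 m, and no two of those can share a roll, so at least 7 paper rolls are needed.
A packing using 7 paper rolls:
  roll 1: 35 = 35
  roll 2: 34 = 34
  roll 3: 34 = 34
  roll 4: 28 + 6 = 34
  roll 5: 28 = 28
  roll 6: 26 = 26
  roll 7: 20 = 20
This matches the lower bound, so 7 is optimal.

7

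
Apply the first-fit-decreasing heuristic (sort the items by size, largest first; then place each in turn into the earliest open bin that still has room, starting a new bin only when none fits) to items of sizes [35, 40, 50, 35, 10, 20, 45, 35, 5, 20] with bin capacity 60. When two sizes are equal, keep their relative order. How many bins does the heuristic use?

Sorted descending: 50, 45, 40, 35, 35, 35, 20, 20, 10, 5.
  50 → bin 1 (new)  [load 50/60]
  45 → bin 2 (new)  [load 45/60]
  40 → bin 3 (new)  [load 40/60]
  35 → bin 4 (new)  [load 35/60]
  35 → bin 5 (new)  [load 35/60]
  35 → bin 6 (new)  [load 35/60]
  20 → bin 3  [load 60/60]
  20 → bin 4  [load 55/60]
  10 → bin 1  [load 60/60]
  5 → bin 2  [load 50/60]
6 bins opened.

6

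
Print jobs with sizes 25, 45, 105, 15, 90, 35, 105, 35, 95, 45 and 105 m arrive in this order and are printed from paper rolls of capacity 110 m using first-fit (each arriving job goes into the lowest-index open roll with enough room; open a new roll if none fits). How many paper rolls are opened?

8

  25 → roll 1 (new)  [load 25/110]
  45 → roll 1  [load 70/110]
  105 → roll 2 (new)  [load 105/110]
  15 → roll 1  [load 85/110]
  90 → roll 3 (new)  [load 90/110]
  35 → roll 4 (new)  [load 35/110]
  105 → roll 5 (new)  [load 105/110]
  35 → roll 4  [load 70/110]
  95 → roll 6 (new)  [load 95/110]
  45 → roll 7 (new)  [load 45/110]
  105 → roll 8 (new)  [load 105/110]
8 paper rolls opened.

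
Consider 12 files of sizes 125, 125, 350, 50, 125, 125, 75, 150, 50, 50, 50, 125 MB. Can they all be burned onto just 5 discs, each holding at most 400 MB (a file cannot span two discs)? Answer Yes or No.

A valid assignment using 4 discs:
  disc 1: 350 + 50 = 400
  disc 2: 150 + 125 + 125 = 400
  disc 3: 125 + 125 + 125 = 375
  disc 4: 75 + 50 + 50 + 50 = 225
That uses only 4 ≤ 5, so 5 discs are enough.

Yes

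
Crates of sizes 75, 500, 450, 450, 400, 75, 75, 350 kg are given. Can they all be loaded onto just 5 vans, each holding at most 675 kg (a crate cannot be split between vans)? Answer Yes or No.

A valid assignment using 5 vans:
  van 1: 500 + 75 + 75 = 650
  van 2: 450 + 75 = 525
  van 3: 450 = 450
  van 4: 400 = 400
  van 5: 350 = 350
Every load is within 675 kg, so 5 vans suffice.

Yes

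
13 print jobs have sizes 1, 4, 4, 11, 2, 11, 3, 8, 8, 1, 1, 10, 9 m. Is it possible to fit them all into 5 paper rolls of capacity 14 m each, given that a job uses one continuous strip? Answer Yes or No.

Total = 73 m; ⌈73/14⌉ = 6.
At least 6 paper rolls are required, but only 5 are allowed.

No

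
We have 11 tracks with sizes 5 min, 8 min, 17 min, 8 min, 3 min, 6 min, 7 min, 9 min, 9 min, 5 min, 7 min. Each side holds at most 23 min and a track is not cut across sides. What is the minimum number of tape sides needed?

4

Total = 17 + 9 + 9 + 8 + 8 + 7 + 7 + 6 + 5 + 5 + 3 = 84 min.
Lower bound: ⌈84/23⌉ = 4 tape sides.
A packing using 4 tape sides:
  side 1: 17 + 6 = 23
  side 2: 9 + 9 + 5 = 23
  side 3: 8 + 8 + 7 = 23
  side 4: 7 + 5 + 3 = 15
This matches the lower bound, so 4 is optimal.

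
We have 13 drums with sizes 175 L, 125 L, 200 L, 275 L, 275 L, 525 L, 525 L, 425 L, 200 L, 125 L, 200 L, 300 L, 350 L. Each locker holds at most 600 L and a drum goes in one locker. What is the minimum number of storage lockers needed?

7

Total = 525 + 525 + 425 + 350 + 300 + 275 + 275 + 200 + 200 + 200 + 175 + 125 + 125 = 3700 L.
Lower bound: ⌈3700/600⌉ = 7 storage lockers.
A packing using 7 storage lockers:
  locker 1: 525 = 525
  locker 2: 525 = 525
  locker 3: 425 + 175 = 600
  locker 4: 350 + 200 = 550
  locker 5: 300 + 275 = 575
  locker 6: 275 + 200 + 125 = 600
  locker 7: 200 + 125 = 325
This matches the lower bound, so 7 is optimal.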